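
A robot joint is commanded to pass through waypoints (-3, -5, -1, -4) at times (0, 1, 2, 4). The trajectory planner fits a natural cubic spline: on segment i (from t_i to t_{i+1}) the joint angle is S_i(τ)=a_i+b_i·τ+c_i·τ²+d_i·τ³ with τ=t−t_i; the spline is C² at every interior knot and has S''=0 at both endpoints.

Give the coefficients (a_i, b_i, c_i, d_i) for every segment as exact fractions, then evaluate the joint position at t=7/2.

  seg 0: a=-3 b=-175/46 c=0 d=83/46
  seg 1: a=-5 b=37/23 c=249/46 d=-139/46
  seg 2: a=-1 b=155/46 c=-84/23 d=14/23
S(7/2) = -97/46

Δ: Δ0=-2, Δ1=4, Δ2=-3/2
row 1: diag=4, rhs=36; c'=1/4, d'=9
row 2: denom=6−1·1/4=23/4; d'=(-33−1·9)/(23/4)=-168/23
back: M2=-168/23
back: M1=9−1/4·-168/23=249/23
M: M0=0, M1=249/23, M2=-168/23, M3=0
seg 0: a=-3, c=M0/2=0, d=(M1−M0)/(6·1)=83/46, b=Δ0−h0·(2M0+M1)/6=-175/46
seg 1: a=-5, c=M1/2=249/46, d=(M2−M1)/(6·1)=-139/46, b=Δ1−h1·(2M1+M2)/6=37/23
seg 2: a=-1, c=M2/2=-84/23, d=(M3−M2)/(6·2)=14/23, b=Δ2−h2·(2M2+M3)/6=155/46
t_q=7/2 → seg 2, τ=3/2; S=-1+155/46·τ+-84/23·τ²+14/23·τ³=-97/46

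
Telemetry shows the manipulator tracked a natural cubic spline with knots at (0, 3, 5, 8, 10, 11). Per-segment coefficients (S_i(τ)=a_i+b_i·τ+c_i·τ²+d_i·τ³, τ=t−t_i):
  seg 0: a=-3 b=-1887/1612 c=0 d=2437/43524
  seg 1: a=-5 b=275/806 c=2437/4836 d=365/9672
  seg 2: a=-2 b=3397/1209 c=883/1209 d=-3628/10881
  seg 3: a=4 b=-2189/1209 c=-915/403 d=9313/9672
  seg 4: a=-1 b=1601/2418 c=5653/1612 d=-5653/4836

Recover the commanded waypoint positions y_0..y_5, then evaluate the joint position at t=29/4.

y_0=-3 y_1=-5 y_2=-2 y_3=4 y_4=-1 y_5=2
S(29/4) = 6805/1612

y_0 = S_0(0) = a_0 = -3
y_1 = S_1(0) = a_1 = -5
y_2 = S_2(0) = a_2 = -2
y_3 = S_3(0) = a_3 = 4
y_4 = S_4(0) = a_4 = -1
y_5 = S_4(1) = 2
t_q=29/4 is in segment 2 (τ=9/4); S_2(τ)=6805/1612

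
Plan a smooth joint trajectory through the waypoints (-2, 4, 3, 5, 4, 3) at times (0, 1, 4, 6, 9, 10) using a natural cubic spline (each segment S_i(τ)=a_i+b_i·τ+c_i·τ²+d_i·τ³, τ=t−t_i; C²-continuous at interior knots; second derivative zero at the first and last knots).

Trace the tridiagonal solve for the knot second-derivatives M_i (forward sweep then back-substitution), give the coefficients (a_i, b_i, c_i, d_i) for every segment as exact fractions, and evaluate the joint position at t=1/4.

  seg 0: a=-2 b=6668/957 c=0 d=-926/957
  seg 1: a=4 b=3890/957 c=-926/319 d=125/261
  seg 2: a=3 b=-403/957 c=449/319 d=-23/66
  seg 3: a=5 b=983/957 c=-218/319 d=20/261
  seg 4: a=4 b=-961/957 c=2/319 d=-2/957
S(1/4) = -2789/10208

Δ: Δ0=6, Δ1=-1/3, Δ2=1, Δ3=-1/3, Δ4=-1
row 1: diag=8, rhs=-38; c'=3/8, d'=-19/4
row 2: denom=10−3·3/8=71/8; d'=(8−3·-19/4)/(71/8)=178/71
row 3: denom=10−2·16/71=678/71; d'=(-8−2·178/71)/(678/71)=-154/113
row 4: denom=8−3·71/226=1595/226; d'=(-4−3·-154/113)/(1595/226)=4/319
back: M4=4/319
back: M3=-154/113−71/226·4/319=-436/319
back: M2=178/71−16/71·-436/319=898/319
back: M1=-19/4−3/8·898/319=-1852/319
M: M0=0, M1=-1852/319, M2=898/319, M3=-436/319, M4=4/319, M5=0
seg 0: a=-2, c=M0/2=0, d=(M1−M0)/(6·1)=-926/957, b=Δ0−h0·(2M0+M1)/6=6668/957
seg 1: a=4, c=M1/2=-926/319, d=(M2−M1)/(6·3)=125/261, b=Δ1−h1·(2M1+M2)/6=3890/957
seg 2: a=3, c=M2/2=449/319, d=(M3−M2)/(6·2)=-23/66, b=Δ2−h2·(2M2+M3)/6=-403/957
seg 3: a=5, c=M3/2=-218/319, d=(M4−M3)/(6·3)=20/261, b=Δ3−h3·(2M3+M4)/6=983/957
seg 4: a=4, c=M4/2=2/319, d=(M5−M4)/(6·1)=-2/957, b=Δ4−h4·(2M4+M5)/6=-961/957
t_q=1/4 → seg 0, τ=1/4; S=-2+6668/957·τ+0·τ²+-926/957·τ³=-2789/10208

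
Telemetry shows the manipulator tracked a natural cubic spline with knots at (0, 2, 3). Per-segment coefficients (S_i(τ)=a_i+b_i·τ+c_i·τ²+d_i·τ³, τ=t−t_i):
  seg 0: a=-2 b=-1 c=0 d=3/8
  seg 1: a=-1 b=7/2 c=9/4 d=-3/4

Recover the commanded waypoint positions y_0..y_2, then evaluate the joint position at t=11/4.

y_0=-2 y_1=-1 y_2=4
S(11/4) = 659/256

y_0 = S_0(0) = a_0 = -2
y_1 = S_1(0) = a_1 = -1
y_2 = S_1(1) = 4
t_q=11/4 is in segment 1 (τ=3/4); S_1(τ)=659/256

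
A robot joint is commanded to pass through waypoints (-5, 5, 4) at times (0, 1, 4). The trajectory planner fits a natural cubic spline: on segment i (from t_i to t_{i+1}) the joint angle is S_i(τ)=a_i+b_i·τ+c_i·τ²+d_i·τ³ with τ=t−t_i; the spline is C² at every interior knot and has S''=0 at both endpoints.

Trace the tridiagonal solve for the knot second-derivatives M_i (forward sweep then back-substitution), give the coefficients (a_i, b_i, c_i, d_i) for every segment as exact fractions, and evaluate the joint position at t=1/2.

Δ: Δ0=10, Δ1=-1/3
row 1: diag=8, rhs=-62; c'=3/8, d'=-31/4
back: M1=-31/4
M: M0=0, M1=-31/4, M2=0
seg 0: a=-5, c=M0/2=0, d=(M1−M0)/(6·1)=-31/24, b=Δ0−h0·(2M0+M1)/6=271/24
seg 1: a=5, c=M1/2=-31/8, d=(M2−M1)/(6·3)=31/72, b=Δ1−h1·(2M1+M2)/6=89/12
t_q=1/2 → seg 0, τ=1/2; S=-5+271/24·τ+0·τ²+-31/24·τ³=31/64

  seg 0: a=-5 b=271/24 c=0 d=-31/24
  seg 1: a=5 b=89/12 c=-31/8 d=31/72
S(1/2) = 31/64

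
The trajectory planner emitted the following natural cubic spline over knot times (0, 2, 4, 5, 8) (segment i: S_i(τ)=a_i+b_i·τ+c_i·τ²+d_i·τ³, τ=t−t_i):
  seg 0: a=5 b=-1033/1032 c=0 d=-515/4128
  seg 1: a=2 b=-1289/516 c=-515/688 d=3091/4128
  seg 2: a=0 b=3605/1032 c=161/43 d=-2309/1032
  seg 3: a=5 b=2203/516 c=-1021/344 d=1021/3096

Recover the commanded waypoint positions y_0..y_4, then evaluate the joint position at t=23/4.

y_0 = S_0(0) = a_0 = 5
y_1 = S_1(0) = a_1 = 2
y_2 = S_2(0) = a_2 = 0
y_3 = S_3(0) = a_3 = 5
y_4 = S_3(3) = 0
t_q=23/4 is in segment 3 (τ=3/4); S_3(τ)=146883/22016

y_0=5 y_1=2 y_2=0 y_3=5 y_4=0
S(23/4) = 146883/22016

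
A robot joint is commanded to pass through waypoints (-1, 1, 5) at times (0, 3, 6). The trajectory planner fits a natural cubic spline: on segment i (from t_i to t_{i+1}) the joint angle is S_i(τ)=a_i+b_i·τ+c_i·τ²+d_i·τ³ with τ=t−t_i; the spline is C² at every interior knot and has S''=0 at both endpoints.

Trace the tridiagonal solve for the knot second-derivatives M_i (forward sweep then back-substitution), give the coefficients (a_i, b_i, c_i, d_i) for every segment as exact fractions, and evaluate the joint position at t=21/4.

  seg 0: a=-1 b=1/2 c=0 d=1/54
  seg 1: a=1 b=1 c=1/6 d=-1/54
S(21/4) = 497/128

Δ: Δ0=2/3, Δ1=4/3
row 1: diag=12, rhs=4; c'=1/4, d'=1/3
back: M1=1/3
M: M0=0, M1=1/3, M2=0
seg 0: a=-1, c=M0/2=0, d=(M1−M0)/(6·3)=1/54, b=Δ0−h0·(2M0+M1)/6=1/2
seg 1: a=1, c=M1/2=1/6, d=(M2−M1)/(6·3)=-1/54, b=Δ1−h1·(2M1+M2)/6=1
t_q=21/4 → seg 1, τ=9/4; S=1+1·τ+1/6·τ²+-1/54·τ³=497/128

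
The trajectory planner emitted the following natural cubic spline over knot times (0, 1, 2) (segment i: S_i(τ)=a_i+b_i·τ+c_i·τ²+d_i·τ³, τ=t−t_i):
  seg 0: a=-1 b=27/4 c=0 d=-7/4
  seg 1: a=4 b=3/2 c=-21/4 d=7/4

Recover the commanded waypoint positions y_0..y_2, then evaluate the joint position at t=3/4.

y_0 = S_0(0) = a_0 = -1
y_1 = S_1(0) = a_1 = 4
y_2 = S_1(1) = 2
t_q=3/4 is in segment 0 (τ=3/4); S_0(τ)=851/256

y_0=-1 y_1=4 y_2=2
S(3/4) = 851/256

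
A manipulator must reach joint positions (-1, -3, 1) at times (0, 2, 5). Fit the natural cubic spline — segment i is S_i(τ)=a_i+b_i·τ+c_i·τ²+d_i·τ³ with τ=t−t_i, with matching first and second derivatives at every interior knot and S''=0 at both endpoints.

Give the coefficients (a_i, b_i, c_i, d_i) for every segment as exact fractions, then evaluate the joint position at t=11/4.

  seg 0: a=-1 b=-22/15 c=0 d=7/60
  seg 1: a=-3 b=-1/15 c=7/10 d=-7/90
S(11/4) = -1721/640

Δ: Δ0=-1, Δ1=4/3
row 1: diag=10, rhs=14; c'=3/10, d'=7/5
back: M1=7/5
M: M0=0, M1=7/5, M2=0
seg 0: a=-1, c=M0/2=0, d=(M1−M0)/(6·2)=7/60, b=Δ0−h0·(2M0+M1)/6=-22/15
seg 1: a=-3, c=M1/2=7/10, d=(M2−M1)/(6·3)=-7/90, b=Δ1−h1·(2M1+M2)/6=-1/15
t_q=11/4 → seg 1, τ=3/4; S=-3+-1/15·τ+7/10·τ²+-7/90·τ³=-1721/640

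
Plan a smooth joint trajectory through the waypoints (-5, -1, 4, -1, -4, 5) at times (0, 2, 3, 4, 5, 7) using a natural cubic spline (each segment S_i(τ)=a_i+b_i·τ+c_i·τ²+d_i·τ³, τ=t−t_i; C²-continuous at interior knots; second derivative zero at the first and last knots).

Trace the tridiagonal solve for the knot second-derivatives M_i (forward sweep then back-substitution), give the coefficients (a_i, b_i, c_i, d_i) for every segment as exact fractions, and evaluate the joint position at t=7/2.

  seg 0: a=-5 b=1/493 c=0 d=985/1972
  seg 1: a=-1 b=2956/493 c=2955/986 d=-3937/986
  seg 2: a=4 b=11/986 c=-4428/493 d=135/34
  seg 3: a=-1 b=-2978/493 c=2889/986 d=109/986
  seg 4: a=-4 b=149/986 c=1608/493 d=-268/493
S(7/2) = 1047/464

Δ: Δ0=2, Δ1=5, Δ2=-5, Δ3=-3, Δ4=9/2
row 1: diag=6, rhs=18; c'=1/6, d'=3
row 2: denom=4−1·1/6=23/6; d'=(-60−1·3)/(23/6)=-378/23
row 3: denom=4−1·6/23=86/23; d'=(12−1·-378/23)/(86/23)=327/43
row 4: denom=6−1·23/86=493/86; d'=(45−1·327/43)/(493/86)=3216/493
back: M4=3216/493
back: M3=327/43−23/86·3216/493=2889/493
back: M2=-378/23−6/23·2889/493=-8856/493
back: M1=3−1/6·-8856/493=2955/493
M: M0=0, M1=2955/493, M2=-8856/493, M3=2889/493, M4=3216/493, M5=0
seg 0: a=-5, c=M0/2=0, d=(M1−M0)/(6·2)=985/1972, b=Δ0−h0·(2M0+M1)/6=1/493
seg 1: a=-1, c=M1/2=2955/986, d=(M2−M1)/(6·1)=-3937/986, b=Δ1−h1·(2M1+M2)/6=2956/493
seg 2: a=4, c=M2/2=-4428/493, d=(M3−M2)/(6·1)=135/34, b=Δ2−h2·(2M2+M3)/6=11/986
seg 3: a=-1, c=M3/2=2889/986, d=(M4−M3)/(6·1)=109/986, b=Δ3−h3·(2M3+M4)/6=-2978/493
seg 4: a=-4, c=M4/2=1608/493, d=(M5−M4)/(6·2)=-268/493, b=Δ4−h4·(2M4+M5)/6=149/986
t_q=7/2 → seg 2, τ=1/2; S=4+11/986·τ+-4428/493·τ²+135/34·τ³=1047/464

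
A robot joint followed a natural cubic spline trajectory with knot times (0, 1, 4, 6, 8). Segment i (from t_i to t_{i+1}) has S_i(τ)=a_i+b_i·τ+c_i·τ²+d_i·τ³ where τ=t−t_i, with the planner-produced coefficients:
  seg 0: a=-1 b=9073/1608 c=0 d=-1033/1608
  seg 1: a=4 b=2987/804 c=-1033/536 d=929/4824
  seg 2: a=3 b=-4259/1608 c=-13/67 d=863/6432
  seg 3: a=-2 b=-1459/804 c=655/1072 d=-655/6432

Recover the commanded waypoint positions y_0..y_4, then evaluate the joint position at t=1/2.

y_0=-1 y_1=4 y_2=3 y_3=-2 y_4=-4
S(1/2) = 7465/4288

y_0 = S_0(0) = a_0 = -1
y_1 = S_1(0) = a_1 = 4
y_2 = S_2(0) = a_2 = 3
y_3 = S_3(0) = a_3 = -2
y_4 = S_3(2) = -4
t_q=1/2 is in segment 0 (τ=1/2); S_0(τ)=7465/4288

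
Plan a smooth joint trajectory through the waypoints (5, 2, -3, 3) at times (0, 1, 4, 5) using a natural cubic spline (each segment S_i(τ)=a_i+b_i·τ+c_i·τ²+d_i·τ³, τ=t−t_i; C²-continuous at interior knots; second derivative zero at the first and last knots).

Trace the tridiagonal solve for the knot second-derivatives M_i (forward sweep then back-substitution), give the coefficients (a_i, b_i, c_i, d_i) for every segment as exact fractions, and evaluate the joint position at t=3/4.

Δ: Δ0=-3, Δ1=-5/3, Δ2=6
row 1: diag=8, rhs=8; c'=3/8, d'=1
row 2: denom=8−3·3/8=55/8; d'=(46−3·1)/(55/8)=344/55
back: M2=344/55
back: M1=1−3/8·344/55=-74/55
M: M0=0, M1=-74/55, M2=344/55, M3=0
seg 0: a=5, c=M0/2=0, d=(M1−M0)/(6·1)=-37/165, b=Δ0−h0·(2M0+M1)/6=-458/165
seg 1: a=2, c=M1/2=-37/55, d=(M2−M1)/(6·3)=19/45, b=Δ1−h1·(2M1+M2)/6=-569/165
seg 2: a=-3, c=M2/2=172/55, d=(M3−M2)/(6·1)=-172/165, b=Δ2−h2·(2M2+M3)/6=646/165
t_q=3/4 → seg 0, τ=3/4; S=5+-458/165·τ+0·τ²+-37/165·τ³=9939/3520

  seg 0: a=5 b=-458/165 c=0 d=-37/165
  seg 1: a=2 b=-569/165 c=-37/55 d=19/45
  seg 2: a=-3 b=646/165 c=172/55 d=-172/165
S(3/4) = 9939/3520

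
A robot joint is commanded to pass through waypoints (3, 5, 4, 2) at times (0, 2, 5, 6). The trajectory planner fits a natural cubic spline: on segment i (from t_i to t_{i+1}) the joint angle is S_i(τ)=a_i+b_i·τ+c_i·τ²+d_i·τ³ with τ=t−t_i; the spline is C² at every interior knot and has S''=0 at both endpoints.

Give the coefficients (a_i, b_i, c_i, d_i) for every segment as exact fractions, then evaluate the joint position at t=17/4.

  seg 0: a=3 b=247/213 c=0 d=-17/426
  seg 1: a=5 b=145/213 c=-17/71 d=-7/213
  seg 2: a=4 b=-350/213 c=-38/71 d=38/213
S(17/4) = 22471/4544

Δ: Δ0=1, Δ1=-1/3, Δ2=-2
row 1: diag=10, rhs=-8; c'=3/10, d'=-4/5
row 2: denom=8−3·3/10=71/10; d'=(-10−3·-4/5)/(71/10)=-76/71
back: M2=-76/71
back: M1=-4/5−3/10·-76/71=-34/71
M: M0=0, M1=-34/71, M2=-76/71, M3=0
seg 0: a=3, c=M0/2=0, d=(M1−M0)/(6·2)=-17/426, b=Δ0−h0·(2M0+M1)/6=247/213
seg 1: a=5, c=M1/2=-17/71, d=(M2−M1)/(6·3)=-7/213, b=Δ1−h1·(2M1+M2)/6=145/213
seg 2: a=4, c=M2/2=-38/71, d=(M3−M2)/(6·1)=38/213, b=Δ2−h2·(2M2+M3)/6=-350/213
t_q=17/4 → seg 1, τ=9/4; S=5+145/213·τ+-17/71·τ²+-7/213·τ³=22471/4544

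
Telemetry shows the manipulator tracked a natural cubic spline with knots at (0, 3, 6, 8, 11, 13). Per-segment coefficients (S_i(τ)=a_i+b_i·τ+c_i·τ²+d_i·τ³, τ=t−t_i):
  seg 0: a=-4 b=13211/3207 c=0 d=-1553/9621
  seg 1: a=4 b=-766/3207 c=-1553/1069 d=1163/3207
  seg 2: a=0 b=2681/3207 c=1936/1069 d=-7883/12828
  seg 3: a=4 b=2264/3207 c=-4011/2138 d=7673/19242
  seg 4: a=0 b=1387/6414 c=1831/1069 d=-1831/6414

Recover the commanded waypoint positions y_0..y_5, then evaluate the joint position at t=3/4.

y_0=-4 y_1=4 y_2=0 y_3=4 y_4=0 y_5=5
S(3/4) = -66947/68416

y_0 = S_0(0) = a_0 = -4
y_1 = S_1(0) = a_1 = 4
y_2 = S_2(0) = a_2 = 0
y_3 = S_3(0) = a_3 = 4
y_4 = S_4(0) = a_4 = 0
y_5 = S_4(2) = 5
t_q=3/4 is in segment 0 (τ=3/4); S_0(τ)=-66947/68416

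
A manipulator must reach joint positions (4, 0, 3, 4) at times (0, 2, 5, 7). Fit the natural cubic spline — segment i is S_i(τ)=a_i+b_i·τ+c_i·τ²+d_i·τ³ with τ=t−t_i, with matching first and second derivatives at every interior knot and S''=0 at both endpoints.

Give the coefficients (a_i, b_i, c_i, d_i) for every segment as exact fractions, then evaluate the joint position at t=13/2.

Δ: Δ0=-2, Δ1=1, Δ2=1/2
row 1: diag=10, rhs=18; c'=3/10, d'=9/5
row 2: denom=10−3·3/10=91/10; d'=(-3−3·9/5)/(91/10)=-12/13
back: M2=-12/13
back: M1=9/5−3/10·-12/13=27/13
M: M0=0, M1=27/13, M2=-12/13, M3=0
seg 0: a=4, c=M0/2=0, d=(M1−M0)/(6·2)=9/52, b=Δ0−h0·(2M0+M1)/6=-35/13
seg 1: a=0, c=M1/2=27/26, d=(M2−M1)/(6·3)=-1/6, b=Δ1−h1·(2M1+M2)/6=-8/13
seg 2: a=3, c=M2/2=-6/13, d=(M3−M2)/(6·2)=1/13, b=Δ2−h2·(2M2+M3)/6=29/26
t_q=13/2 → seg 2, τ=3/2; S=3+29/26·τ+-6/13·τ²+1/13·τ³=405/104

  seg 0: a=4 b=-35/13 c=0 d=9/52
  seg 1: a=0 b=-8/13 c=27/26 d=-1/6
  seg 2: a=3 b=29/26 c=-6/13 d=1/13
S(13/2) = 405/104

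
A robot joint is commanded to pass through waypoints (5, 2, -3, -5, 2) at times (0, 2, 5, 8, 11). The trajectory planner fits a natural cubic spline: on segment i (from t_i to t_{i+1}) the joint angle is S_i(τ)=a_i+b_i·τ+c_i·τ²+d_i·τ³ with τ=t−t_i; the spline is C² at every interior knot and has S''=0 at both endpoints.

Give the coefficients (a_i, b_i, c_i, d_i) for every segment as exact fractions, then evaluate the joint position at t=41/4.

Δ: Δ0=-3/2, Δ1=-5/3, Δ2=-2/3, Δ3=7/3
row 1: diag=10, rhs=-1; c'=3/10, d'=-1/10
row 2: denom=12−3·3/10=111/10; d'=(6−3·-1/10)/(111/10)=21/37
row 3: denom=12−3·10/37=414/37; d'=(18−3·21/37)/(414/37)=67/46
back: M3=67/46
back: M2=21/37−10/37·67/46=4/23
back: M1=-1/10−3/10·4/23=-7/46
M: M0=0, M1=-7/46, M2=4/23, M3=67/46, M4=0
seg 0: a=5, c=M0/2=0, d=(M1−M0)/(6·2)=-7/552, b=Δ0−h0·(2M0+M1)/6=-100/69
seg 1: a=2, c=M1/2=-7/92, d=(M2−M1)/(6·3)=5/276, b=Δ1−h1·(2M1+M2)/6=-221/138
seg 2: a=-3, c=M2/2=2/23, d=(M3−M2)/(6·3)=59/828, b=Δ2−h2·(2M2+M3)/6=-433/276
seg 3: a=-5, c=M3/2=67/92, d=(M4−M3)/(6·3)=-67/828, b=Δ3−h3·(2M3+M4)/6=121/138
t_q=41/4 → seg 3, τ=9/4; S=-5+121/138·τ+67/92·τ²+-67/828·τ³=-1543/5888

  seg 0: a=5 b=-100/69 c=0 d=-7/552
  seg 1: a=2 b=-221/138 c=-7/92 d=5/276
  seg 2: a=-3 b=-433/276 c=2/23 d=59/828
  seg 3: a=-5 b=121/138 c=67/92 d=-67/828
S(41/4) = -1543/5888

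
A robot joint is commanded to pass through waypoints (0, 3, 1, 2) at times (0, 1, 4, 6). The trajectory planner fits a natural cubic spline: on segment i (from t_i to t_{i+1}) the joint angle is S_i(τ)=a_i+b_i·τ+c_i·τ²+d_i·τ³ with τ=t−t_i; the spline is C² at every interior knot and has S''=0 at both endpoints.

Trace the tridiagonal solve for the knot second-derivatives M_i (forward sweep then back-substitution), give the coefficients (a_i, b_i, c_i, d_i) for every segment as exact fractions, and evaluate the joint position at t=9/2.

  seg 0: a=0 b=1519/426 c=0 d=-241/426
  seg 1: a=3 b=398/213 c=-241/142 d=121/426
  seg 2: a=1 b=-275/426 c=61/71 d=-61/426
S(9/2) = 993/1136

Δ: Δ0=3, Δ1=-2/3, Δ2=1/2
row 1: diag=8, rhs=-22; c'=3/8, d'=-11/4
row 2: denom=10−3·3/8=71/8; d'=(7−3·-11/4)/(71/8)=122/71
back: M2=122/71
back: M1=-11/4−3/8·122/71=-241/71
M: M0=0, M1=-241/71, M2=122/71, M3=0
seg 0: a=0, c=M0/2=0, d=(M1−M0)/(6·1)=-241/426, b=Δ0−h0·(2M0+M1)/6=1519/426
seg 1: a=3, c=M1/2=-241/142, d=(M2−M1)/(6·3)=121/426, b=Δ1−h1·(2M1+M2)/6=398/213
seg 2: a=1, c=M2/2=61/71, d=(M3−M2)/(6·2)=-61/426, b=Δ2−h2·(2M2+M3)/6=-275/426
t_q=9/2 → seg 2, τ=1/2; S=1+-275/426·τ+61/71·τ²+-61/426·τ³=993/1136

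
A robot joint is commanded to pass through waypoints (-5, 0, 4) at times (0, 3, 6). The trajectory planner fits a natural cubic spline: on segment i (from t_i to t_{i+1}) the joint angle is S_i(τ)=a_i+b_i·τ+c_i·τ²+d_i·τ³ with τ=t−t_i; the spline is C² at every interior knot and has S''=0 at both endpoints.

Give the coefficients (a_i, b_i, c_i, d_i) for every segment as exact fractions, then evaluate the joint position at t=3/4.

Δ: Δ0=5/3, Δ1=4/3
row 1: diag=12, rhs=-2; c'=1/4, d'=-1/6
back: M1=-1/6
M: M0=0, M1=-1/6, M2=0
seg 0: a=-5, c=M0/2=0, d=(M1−M0)/(6·3)=-1/108, b=Δ0−h0·(2M0+M1)/6=7/4
seg 1: a=0, c=M1/2=-1/12, d=(M2−M1)/(6·3)=1/108, b=Δ1−h1·(2M1+M2)/6=3/2
t_q=3/4 → seg 0, τ=3/4; S=-5+7/4·τ+0·τ²+-1/108·τ³=-945/256

  seg 0: a=-5 b=7/4 c=0 d=-1/108
  seg 1: a=0 b=3/2 c=-1/12 d=1/108
S(3/4) = -945/256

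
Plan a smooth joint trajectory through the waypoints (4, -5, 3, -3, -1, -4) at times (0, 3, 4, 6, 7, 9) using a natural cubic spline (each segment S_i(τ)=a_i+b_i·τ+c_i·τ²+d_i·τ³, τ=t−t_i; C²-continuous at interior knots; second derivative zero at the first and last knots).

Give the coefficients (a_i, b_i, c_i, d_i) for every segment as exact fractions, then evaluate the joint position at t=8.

Δ: Δ0=-3, Δ1=8, Δ2=-3, Δ3=2, Δ4=-3/2
row 1: diag=8, rhs=66; c'=1/8, d'=33/4
row 2: denom=6−1·1/8=47/8; d'=(-66−1·33/4)/(47/8)=-594/47
row 3: denom=6−2·16/47=250/47; d'=(30−2·-594/47)/(250/47)=1299/125
row 4: denom=6−1·47/250=1453/250; d'=(-21−1·1299/125)/(1453/250)=-7848/1453
back: M4=-7848/1453
back: M3=1299/125−47/250·-7848/1453=16575/1453
back: M2=-594/47−16/47·16575/1453=-24006/1453
back: M1=33/4−1/8·-24006/1453=14988/1453
M: M0=0, M1=14988/1453, M2=-24006/1453, M3=16575/1453, M4=-7848/1453, M5=0
seg 0: a=4, c=M0/2=0, d=(M1−M0)/(6·3)=2498/4359, b=Δ0−h0·(2M0+M1)/6=-11853/1453
seg 1: a=-5, c=M1/2=7494/1453, d=(M2−M1)/(6·1)=-6499/1453, b=Δ1−h1·(2M1+M2)/6=10629/1453
seg 2: a=3, c=M2/2=-12003/1453, d=(M3−M2)/(6·2)=13527/5812, b=Δ2−h2·(2M2+M3)/6=6120/1453
seg 3: a=-3, c=M3/2=16575/2906, d=(M4−M3)/(6·1)=-8141/2906, b=Δ3−h3·(2M3+M4)/6=-1311/1453
seg 4: a=-1, c=M4/2=-3924/1453, d=(M5−M4)/(6·2)=654/1453, b=Δ4−h4·(2M4+M5)/6=6105/2906
t_q=8 → seg 4, τ=1; S=-1+6105/2906·τ+-3924/1453·τ²+654/1453·τ³=-3341/2906

  seg 0: a=4 b=-11853/1453 c=0 d=2498/4359
  seg 1: a=-5 b=10629/1453 c=7494/1453 d=-6499/1453
  seg 2: a=3 b=6120/1453 c=-12003/1453 d=13527/5812
  seg 3: a=-3 b=-1311/1453 c=16575/2906 d=-8141/2906
  seg 4: a=-1 b=6105/2906 c=-3924/1453 d=654/1453
S(8) = -3341/2906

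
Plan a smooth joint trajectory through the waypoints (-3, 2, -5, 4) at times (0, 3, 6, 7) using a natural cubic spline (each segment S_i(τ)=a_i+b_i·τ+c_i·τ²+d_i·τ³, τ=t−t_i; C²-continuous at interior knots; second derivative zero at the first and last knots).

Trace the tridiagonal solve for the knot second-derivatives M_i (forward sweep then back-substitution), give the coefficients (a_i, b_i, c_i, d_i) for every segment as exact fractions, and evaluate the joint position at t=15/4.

Δ: Δ0=5/3, Δ1=-7/3, Δ2=9
row 1: diag=12, rhs=-24; c'=1/4, d'=-2
row 2: denom=8−3·1/4=29/4; d'=(68−3·-2)/(29/4)=296/29
back: M2=296/29
back: M1=-2−1/4·296/29=-132/29
M: M0=0, M1=-132/29, M2=296/29, M3=0
seg 0: a=-3, c=M0/2=0, d=(M1−M0)/(6·3)=-22/87, b=Δ0−h0·(2M0+M1)/6=343/87
seg 1: a=2, c=M1/2=-66/29, d=(M2−M1)/(6·3)=214/261, b=Δ1−h1·(2M1+M2)/6=-251/87
seg 2: a=-5, c=M2/2=148/29, d=(M3−M2)/(6·1)=-148/87, b=Δ2−h2·(2M2+M3)/6=487/87
t_q=15/4 → seg 1, τ=3/4; S=2+-251/87·τ+-66/29·τ²+214/261·τ³=-1019/928

  seg 0: a=-3 b=343/87 c=0 d=-22/87
  seg 1: a=2 b=-251/87 c=-66/29 d=214/261
  seg 2: a=-5 b=487/87 c=148/29 d=-148/87
S(15/4) = -1019/928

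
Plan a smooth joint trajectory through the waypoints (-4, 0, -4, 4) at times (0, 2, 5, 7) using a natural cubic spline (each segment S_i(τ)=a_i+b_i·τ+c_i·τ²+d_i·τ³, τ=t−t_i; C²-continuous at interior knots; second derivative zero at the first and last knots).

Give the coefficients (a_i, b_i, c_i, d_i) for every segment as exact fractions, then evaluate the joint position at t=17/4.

Δ: Δ0=2, Δ1=-4/3, Δ2=4
row 1: diag=10, rhs=-20; c'=3/10, d'=-2
row 2: denom=10−3·3/10=91/10; d'=(32−3·-2)/(91/10)=380/91
back: M2=380/91
back: M1=-2−3/10·380/91=-296/91
M: M0=0, M1=-296/91, M2=380/91, M3=0
seg 0: a=-4, c=M0/2=0, d=(M1−M0)/(6·2)=-74/273, b=Δ0−h0·(2M0+M1)/6=842/273
seg 1: a=0, c=M1/2=-148/91, d=(M2−M1)/(6·3)=26/63, b=Δ1−h1·(2M1+M2)/6=-46/273
seg 2: a=-4, c=M2/2=190/91, d=(M3−M2)/(6·2)=-95/273, b=Δ2−h2·(2M2+M3)/6=332/273
t_q=17/4 → seg 1, τ=9/4; S=0+-46/273·τ+-148/91·τ²+26/63·τ³=-11391/2912

  seg 0: a=-4 b=842/273 c=0 d=-74/273
  seg 1: a=0 b=-46/273 c=-148/91 d=26/63
  seg 2: a=-4 b=332/273 c=190/91 d=-95/273
S(17/4) = -11391/2912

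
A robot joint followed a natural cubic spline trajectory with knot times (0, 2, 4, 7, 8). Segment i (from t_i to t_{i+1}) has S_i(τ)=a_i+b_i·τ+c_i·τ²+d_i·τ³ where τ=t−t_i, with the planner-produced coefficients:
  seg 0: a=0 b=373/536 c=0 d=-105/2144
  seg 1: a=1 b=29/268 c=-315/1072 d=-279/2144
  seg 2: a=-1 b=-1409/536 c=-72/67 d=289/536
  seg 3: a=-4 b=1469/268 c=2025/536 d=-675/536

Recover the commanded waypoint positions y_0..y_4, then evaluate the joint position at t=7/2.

y_0 = S_0(0) = a_0 = 0
y_1 = S_1(0) = a_1 = 1
y_2 = S_2(0) = a_2 = -1
y_3 = S_3(0) = a_3 = -4
y_4 = S_3(1) = 4
t_q=7/2 is in segment 1 (τ=3/2); S_1(τ)=1063/17152

y_0=0 y_1=1 y_2=-1 y_3=-4 y_4=4
S(7/2) = 1063/17152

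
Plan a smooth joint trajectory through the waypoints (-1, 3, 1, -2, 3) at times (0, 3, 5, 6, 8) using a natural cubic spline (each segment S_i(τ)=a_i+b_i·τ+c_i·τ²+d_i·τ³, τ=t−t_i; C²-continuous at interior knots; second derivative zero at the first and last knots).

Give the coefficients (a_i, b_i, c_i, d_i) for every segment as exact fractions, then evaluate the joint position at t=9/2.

  seg 0: a=-1 b=862/489 c=0 d=-70/1467
  seg 1: a=3 b=232/489 c=-70/163 d=-301/1956
  seg 2: a=1 b=-1511/489 c=-441/326 d=1411/978
  seg 3: a=-2 b=-1435/978 c=485/163 d=-485/978
S(9/2) = 11611/5216

Δ: Δ0=4/3, Δ1=-1, Δ2=-3, Δ3=5/2
row 1: diag=10, rhs=-14; c'=1/5, d'=-7/5
row 2: denom=6−2·1/5=28/5; d'=(-12−2·-7/5)/(28/5)=-23/14
row 3: denom=6−1·5/28=163/28; d'=(33−1·-23/14)/(163/28)=970/163
back: M3=970/163
back: M2=-23/14−5/28·970/163=-441/163
back: M1=-7/5−1/5·-441/163=-140/163
M: M0=0, M1=-140/163, M2=-441/163, M3=970/163, M4=0
seg 0: a=-1, c=M0/2=0, d=(M1−M0)/(6·3)=-70/1467, b=Δ0−h0·(2M0+M1)/6=862/489
seg 1: a=3, c=M1/2=-70/163, d=(M2−M1)/(6·2)=-301/1956, b=Δ1−h1·(2M1+M2)/6=232/489
seg 2: a=1, c=M2/2=-441/326, d=(M3−M2)/(6·1)=1411/978, b=Δ2−h2·(2M2+M3)/6=-1511/489
seg 3: a=-2, c=M3/2=485/163, d=(M4−M3)/(6·2)=-485/978, b=Δ3−h3·(2M3+M4)/6=-1435/978
t_q=9/2 → seg 1, τ=3/2; S=3+232/489·τ+-70/163·τ²+-301/1956·τ³=11611/5216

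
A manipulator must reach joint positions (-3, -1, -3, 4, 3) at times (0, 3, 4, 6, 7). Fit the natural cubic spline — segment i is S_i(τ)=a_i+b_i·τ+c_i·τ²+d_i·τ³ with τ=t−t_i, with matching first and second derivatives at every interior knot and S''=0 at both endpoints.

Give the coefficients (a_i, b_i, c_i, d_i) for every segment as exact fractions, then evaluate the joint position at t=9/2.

Δ: Δ0=2/3, Δ1=-2, Δ2=7/2, Δ3=-1
row 1: diag=8, rhs=-16; c'=1/8, d'=-2
row 2: denom=6−1·1/8=47/8; d'=(33−1·-2)/(47/8)=280/47
row 3: denom=6−2·16/47=250/47; d'=(-27−2·280/47)/(250/47)=-1829/250
back: M3=-1829/250
back: M2=280/47−16/47·-1829/250=1056/125
back: M1=-2−1/8·1056/125=-382/125
M: M0=0, M1=-382/125, M2=1056/125, M3=-1829/250, M4=0
seg 0: a=-3, c=M0/2=0, d=(M1−M0)/(6·3)=-191/1125, b=Δ0−h0·(2M0+M1)/6=823/375
seg 1: a=-1, c=M1/2=-191/125, d=(M2−M1)/(6·1)=719/375, b=Δ1−h1·(2M1+M2)/6=-896/375
seg 2: a=-3, c=M2/2=528/125, d=(M3−M2)/(6·2)=-3941/3000, b=Δ2−h2·(2M2+M3)/6=23/75
seg 3: a=4, c=M3/2=-1829/500, d=(M4−M3)/(6·1)=1829/1500, b=Δ3−h3·(2M3+M4)/6=1079/750
t_q=9/2 → seg 2, τ=1/2; S=-3+23/75·τ+528/125·τ²+-3941/3000·τ³=-15639/8000

  seg 0: a=-3 b=823/375 c=0 d=-191/1125
  seg 1: a=-1 b=-896/375 c=-191/125 d=719/375
  seg 2: a=-3 b=23/75 c=528/125 d=-3941/3000
  seg 3: a=4 b=1079/750 c=-1829/500 d=1829/1500
S(9/2) = -15639/8000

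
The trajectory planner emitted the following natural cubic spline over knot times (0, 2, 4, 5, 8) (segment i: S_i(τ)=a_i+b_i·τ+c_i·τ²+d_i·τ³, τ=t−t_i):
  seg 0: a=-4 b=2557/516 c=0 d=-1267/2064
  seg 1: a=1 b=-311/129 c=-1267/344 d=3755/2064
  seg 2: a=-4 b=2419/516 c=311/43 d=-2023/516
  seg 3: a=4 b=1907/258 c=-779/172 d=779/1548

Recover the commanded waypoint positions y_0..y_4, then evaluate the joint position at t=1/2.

y_0=-4 y_1=1 y_2=-4 y_3=4 y_4=-1
S(1/2) = -8801/5504

y_0 = S_0(0) = a_0 = -4
y_1 = S_1(0) = a_1 = 1
y_2 = S_2(0) = a_2 = -4
y_3 = S_3(0) = a_3 = 4
y_4 = S_3(3) = -1
t_q=1/2 is in segment 0 (τ=1/2); S_0(τ)=-8801/5504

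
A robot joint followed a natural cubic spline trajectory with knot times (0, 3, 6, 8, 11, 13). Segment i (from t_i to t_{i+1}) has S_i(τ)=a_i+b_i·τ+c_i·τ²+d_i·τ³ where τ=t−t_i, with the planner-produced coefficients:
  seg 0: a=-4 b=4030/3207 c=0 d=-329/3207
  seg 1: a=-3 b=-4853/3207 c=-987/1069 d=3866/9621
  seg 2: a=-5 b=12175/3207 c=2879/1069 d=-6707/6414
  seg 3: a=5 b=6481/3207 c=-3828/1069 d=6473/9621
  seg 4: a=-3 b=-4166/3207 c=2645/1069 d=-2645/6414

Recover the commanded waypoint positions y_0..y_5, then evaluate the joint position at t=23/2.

y_0 = S_0(0) = a_0 = -4
y_1 = S_1(0) = a_1 = -3
y_2 = S_2(0) = a_2 = -5
y_3 = S_3(0) = a_3 = 5
y_4 = S_4(0) = a_4 = -3
y_5 = S_4(2) = 1
t_q=23/2 is in segment 4 (τ=1/2); S_4(τ)=-52723/17104

y_0=-4 y_1=-3 y_2=-5 y_3=5 y_4=-3 y_5=1
S(23/2) = -52723/17104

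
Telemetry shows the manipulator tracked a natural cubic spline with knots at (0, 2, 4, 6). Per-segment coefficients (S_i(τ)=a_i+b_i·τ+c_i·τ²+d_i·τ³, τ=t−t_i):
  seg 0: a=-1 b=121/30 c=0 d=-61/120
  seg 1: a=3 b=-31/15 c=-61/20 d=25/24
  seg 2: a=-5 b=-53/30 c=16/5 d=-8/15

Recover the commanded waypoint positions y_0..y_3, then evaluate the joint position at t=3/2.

y_0 = S_0(0) = a_0 = -1
y_1 = S_1(0) = a_1 = 3
y_2 = S_2(0) = a_2 = -5
y_3 = S_2(2) = 0
t_q=3/2 is in segment 0 (τ=3/2); S_0(τ)=1067/320

y_0=-1 y_1=3 y_2=-5 y_3=0
S(3/2) = 1067/320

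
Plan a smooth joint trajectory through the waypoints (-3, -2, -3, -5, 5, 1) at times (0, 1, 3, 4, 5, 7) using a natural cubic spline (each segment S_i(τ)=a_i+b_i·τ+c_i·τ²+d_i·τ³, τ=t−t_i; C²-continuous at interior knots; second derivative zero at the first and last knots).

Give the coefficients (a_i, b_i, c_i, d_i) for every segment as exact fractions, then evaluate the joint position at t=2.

Δ: Δ0=1, Δ1=-1/2, Δ2=-2, Δ3=10, Δ4=-2
row 1: diag=6, rhs=-9; c'=1/3, d'=-3/2
row 2: denom=6−2·1/3=16/3; d'=(-9−2·-3/2)/(16/3)=-9/8
row 3: denom=4−1·3/16=61/16; d'=(72−1·-9/8)/(61/16)=1170/61
row 4: denom=6−1·16/61=350/61; d'=(-72−1·1170/61)/(350/61)=-2781/175
back: M4=-2781/175
back: M3=1170/61−16/61·-2781/175=4086/175
back: M2=-9/8−3/16·4086/175=-963/175
back: M1=-3/2−1/3·-963/175=117/350
M: M0=0, M1=117/350, M2=-963/175, M3=4086/175, M4=-2781/175, M5=0
seg 0: a=-3, c=M0/2=0, d=(M1−M0)/(6·1)=39/700, b=Δ0−h0·(2M0+M1)/6=661/700
seg 1: a=-2, c=M1/2=117/700, d=(M2−M1)/(6·2)=-681/1400, b=Δ1−h1·(2M1+M2)/6=389/350
seg 2: a=-3, c=M2/2=-963/350, d=(M3−M2)/(6·1)=1683/350, b=Δ2−h2·(2M2+M3)/6=-142/35
seg 3: a=-5, c=M3/2=2043/175, d=(M4−M3)/(6·1)=-327/50, b=Δ3−h3·(2M3+M4)/6=1703/350
seg 4: a=5, c=M4/2=-2781/350, d=(M5−M4)/(6·2)=927/700, b=Δ4−h4·(2M4+M5)/6=1504/175
t_q=2 → seg 1, τ=1; S=-2+389/350·τ+117/700·τ²+-681/1400·τ³=-1691/1400

  seg 0: a=-3 b=661/700 c=0 d=39/700
  seg 1: a=-2 b=389/350 c=117/700 d=-681/1400
  seg 2: a=-3 b=-142/35 c=-963/350 d=1683/350
  seg 3: a=-5 b=1703/350 c=2043/175 d=-327/50
  seg 4: a=5 b=1504/175 c=-2781/350 d=927/700
S(2) = -1691/1400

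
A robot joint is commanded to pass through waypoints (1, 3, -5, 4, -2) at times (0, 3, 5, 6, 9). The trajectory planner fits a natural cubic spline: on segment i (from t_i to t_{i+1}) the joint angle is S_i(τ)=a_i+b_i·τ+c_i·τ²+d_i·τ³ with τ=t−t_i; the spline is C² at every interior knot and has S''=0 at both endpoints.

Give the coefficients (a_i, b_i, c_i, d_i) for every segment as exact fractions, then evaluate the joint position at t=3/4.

  seg 0: a=1 b=820/219 c=0 d=-674/1971
  seg 1: a=3 b=-1202/219 c=-674/219 d=279/146
  seg 2: a=-5 b=1124/219 c=1837/219 d=-330/73
  seg 3: a=4 b=1828/219 c=-1133/219 d=1133/1971
S(3/4) = 8559/2336

Δ: Δ0=2/3, Δ1=-4, Δ2=9, Δ3=-2
row 1: diag=10, rhs=-28; c'=1/5, d'=-14/5
row 2: denom=6−2·1/5=28/5; d'=(78−2·-14/5)/(28/5)=209/14
row 3: denom=8−1·5/28=219/28; d'=(-66−1·209/14)/(219/28)=-2266/219
back: M3=-2266/219
back: M2=209/14−5/28·-2266/219=3674/219
back: M1=-14/5−1/5·3674/219=-1348/219
M: M0=0, M1=-1348/219, M2=3674/219, M3=-2266/219, M4=0
seg 0: a=1, c=M0/2=0, d=(M1−M0)/(6·3)=-674/1971, b=Δ0−h0·(2M0+M1)/6=820/219
seg 1: a=3, c=M1/2=-674/219, d=(M2−M1)/(6·2)=279/146, b=Δ1−h1·(2M1+M2)/6=-1202/219
seg 2: a=-5, c=M2/2=1837/219, d=(M3−M2)/(6·1)=-330/73, b=Δ2−h2·(2M2+M3)/6=1124/219
seg 3: a=4, c=M3/2=-1133/219, d=(M4−M3)/(6·3)=1133/1971, b=Δ3−h3·(2M3+M4)/6=1828/219
t_q=3/4 → seg 0, τ=3/4; S=1+820/219·τ+0·τ²+-674/1971·τ³=8559/2336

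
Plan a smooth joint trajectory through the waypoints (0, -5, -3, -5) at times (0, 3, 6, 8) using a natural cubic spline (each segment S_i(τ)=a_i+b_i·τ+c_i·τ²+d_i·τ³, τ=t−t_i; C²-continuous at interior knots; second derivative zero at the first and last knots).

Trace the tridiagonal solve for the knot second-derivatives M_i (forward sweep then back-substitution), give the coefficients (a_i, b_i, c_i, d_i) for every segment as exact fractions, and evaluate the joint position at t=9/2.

  seg 0: a=0 b=-90/37 c=0 d=85/999
  seg 1: a=-5 b=-5/37 c=85/111 d=-166/999
  seg 2: a=-3 b=-1/37 c=-27/37 d=9/74
S(9/2) = -299/74

Δ: Δ0=-5/3, Δ1=2/3, Δ2=-1
row 1: diag=12, rhs=14; c'=1/4, d'=7/6
row 2: denom=10−3·1/4=37/4; d'=(-10−3·7/6)/(37/4)=-54/37
back: M2=-54/37
back: M1=7/6−1/4·-54/37=170/111
M: M0=0, M1=170/111, M2=-54/37, M3=0
seg 0: a=0, c=M0/2=0, d=(M1−M0)/(6·3)=85/999, b=Δ0−h0·(2M0+M1)/6=-90/37
seg 1: a=-5, c=M1/2=85/111, d=(M2−M1)/(6·3)=-166/999, b=Δ1−h1·(2M1+M2)/6=-5/37
seg 2: a=-3, c=M2/2=-27/37, d=(M3−M2)/(6·2)=9/74, b=Δ2−h2·(2M2+M3)/6=-1/37
t_q=9/2 → seg 1, τ=3/2; S=-5+-5/37·τ+85/111·τ²+-166/999·τ³=-299/74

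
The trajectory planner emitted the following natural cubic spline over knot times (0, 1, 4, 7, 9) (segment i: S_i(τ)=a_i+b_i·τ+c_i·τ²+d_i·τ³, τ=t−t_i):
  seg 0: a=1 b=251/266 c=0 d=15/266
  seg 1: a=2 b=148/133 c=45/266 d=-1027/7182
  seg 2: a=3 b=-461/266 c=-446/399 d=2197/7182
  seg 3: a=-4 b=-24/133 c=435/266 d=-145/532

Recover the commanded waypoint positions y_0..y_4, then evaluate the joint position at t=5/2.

y_0=1 y_1=2 y_2=3 y_3=-4 y_4=0
S(5/2) = 7591/2128

y_0 = S_0(0) = a_0 = 1
y_1 = S_1(0) = a_1 = 2
y_2 = S_2(0) = a_2 = 3
y_3 = S_3(0) = a_3 = -4
y_4 = S_3(2) = 0
t_q=5/2 is in segment 1 (τ=3/2); S_1(τ)=7591/2128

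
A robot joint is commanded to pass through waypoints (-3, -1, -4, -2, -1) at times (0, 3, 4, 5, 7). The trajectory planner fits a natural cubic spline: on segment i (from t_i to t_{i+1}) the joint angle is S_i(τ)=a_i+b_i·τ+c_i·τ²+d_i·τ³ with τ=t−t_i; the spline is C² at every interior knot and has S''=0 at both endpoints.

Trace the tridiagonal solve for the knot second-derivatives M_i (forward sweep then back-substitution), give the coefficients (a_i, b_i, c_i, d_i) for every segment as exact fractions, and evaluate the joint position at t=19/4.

Δ: Δ0=2/3, Δ1=-3, Δ2=2, Δ3=1/2
row 1: diag=8, rhs=-22; c'=1/8, d'=-11/4
row 2: denom=4−1·1/8=31/8; d'=(30−1·-11/4)/(31/8)=262/31
row 3: denom=6−1·8/31=178/31; d'=(-9−1·262/31)/(178/31)=-541/178
back: M3=-541/178
back: M2=262/31−8/31·-541/178=822/89
back: M1=-11/4−1/8·822/89=-695/178
M: M0=0, M1=-695/178, M2=822/89, M3=-541/178, M4=0
seg 0: a=-3, c=M0/2=0, d=(M1−M0)/(6·3)=-695/3204, b=Δ0−h0·(2M0+M1)/6=2797/1068
seg 1: a=-1, c=M1/2=-695/356, d=(M2−M1)/(6·1)=2339/1068, b=Δ1−h1·(2M1+M2)/6=-1729/534
seg 2: a=-4, c=M2/2=411/89, d=(M3−M2)/(6·1)=-2185/1068, b=Δ2−h2·(2M2+M3)/6=-611/1068
seg 3: a=-2, c=M3/2=-541/356, d=(M4−M3)/(6·2)=541/2136, b=Δ3−h3·(2M3+M4)/6=1349/534
t_q=19/4 → seg 2, τ=3/4; S=-4+-611/1068·τ+411/89·τ²+-2185/1068·τ³=-61393/22784

  seg 0: a=-3 b=2797/1068 c=0 d=-695/3204
  seg 1: a=-1 b=-1729/534 c=-695/356 d=2339/1068
  seg 2: a=-4 b=-611/1068 c=411/89 d=-2185/1068
  seg 3: a=-2 b=1349/534 c=-541/356 d=541/2136
S(19/4) = -61393/22784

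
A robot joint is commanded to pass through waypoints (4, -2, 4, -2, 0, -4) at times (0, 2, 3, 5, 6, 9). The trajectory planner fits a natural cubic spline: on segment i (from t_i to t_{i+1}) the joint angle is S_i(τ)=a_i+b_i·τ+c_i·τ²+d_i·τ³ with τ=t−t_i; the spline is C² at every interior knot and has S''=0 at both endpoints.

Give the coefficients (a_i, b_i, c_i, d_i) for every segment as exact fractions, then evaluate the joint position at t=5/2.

  seg 0: a=4 b=-29635/4359 c=0 d=8279/8718
  seg 1: a=-2 b=20039/4359 c=8279/1453 d=-18722/4359
  seg 2: a=4 b=13547/4359 c=-10443/1453 d=18017/8718
  seg 3: a=-2 b=-3667/4359 c=7574/1453 d=-10337/4359
  seg 4: a=0 b=10766/4359 c=-2763/1453 d=307/1453
S(5/2) = 3447/2906

Δ: Δ0=-3, Δ1=6, Δ2=-3, Δ3=2, Δ4=-4/3
row 1: diag=6, rhs=54; c'=1/6, d'=9
row 2: denom=6−1·1/6=35/6; d'=(-54−1·9)/(35/6)=-54/5
row 3: denom=6−2·12/35=186/35; d'=(30−2·-54/5)/(186/35)=301/31
row 4: denom=8−1·35/186=1453/186; d'=(-20−1·301/31)/(1453/186)=-5526/1453
back: M4=-5526/1453
back: M3=301/31−35/186·-5526/1453=15148/1453
back: M2=-54/5−12/35·15148/1453=-20886/1453
back: M1=9−1/6·-20886/1453=16558/1453
M: M0=0, M1=16558/1453, M2=-20886/1453, M3=15148/1453, M4=-5526/1453, M5=0
seg 0: a=4, c=M0/2=0, d=(M1−M0)/(6·2)=8279/8718, b=Δ0−h0·(2M0+M1)/6=-29635/4359
seg 1: a=-2, c=M1/2=8279/1453, d=(M2−M1)/(6·1)=-18722/4359, b=Δ1−h1·(2M1+M2)/6=20039/4359
seg 2: a=4, c=M2/2=-10443/1453, d=(M3−M2)/(6·2)=18017/8718, b=Δ2−h2·(2M2+M3)/6=13547/4359
seg 3: a=-2, c=M3/2=7574/1453, d=(M4−M3)/(6·1)=-10337/4359, b=Δ3−h3·(2M3+M4)/6=-3667/4359
seg 4: a=0, c=M4/2=-2763/1453, d=(M5−M4)/(6·3)=307/1453, b=Δ4−h4·(2M4+M5)/6=10766/4359
t_q=5/2 → seg 1, τ=1/2; S=-2+20039/4359·τ+8279/1453·τ²+-18722/4359·τ³=3447/2906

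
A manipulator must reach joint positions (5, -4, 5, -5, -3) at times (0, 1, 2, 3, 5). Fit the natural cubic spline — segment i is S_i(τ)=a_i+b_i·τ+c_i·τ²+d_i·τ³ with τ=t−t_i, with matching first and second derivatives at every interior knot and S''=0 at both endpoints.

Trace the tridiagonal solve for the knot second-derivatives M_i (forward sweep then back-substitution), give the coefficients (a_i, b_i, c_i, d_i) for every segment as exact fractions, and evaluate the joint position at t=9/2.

  seg 0: a=5 b=-1313/86 c=0 d=539/86
  seg 1: a=-4 b=152/43 c=1617/86 d=-1147/86
  seg 2: a=5 b=97/86 c=-912/43 d=867/86
  seg 3: a=-5 b=-475/43 c=777/86 d=-259/172
S(9/2) = -8701/1376

Δ: Δ0=-9, Δ1=9, Δ2=-10, Δ3=1
row 1: diag=4, rhs=108; c'=1/4, d'=27
row 2: denom=4−1·1/4=15/4; d'=(-114−1·27)/(15/4)=-188/5
row 3: denom=6−1·4/15=86/15; d'=(66−1·-188/5)/(86/15)=777/43
back: M3=777/43
back: M2=-188/5−4/15·777/43=-1824/43
back: M1=27−1/4·-1824/43=1617/43
M: M0=0, M1=1617/43, M2=-1824/43, M3=777/43, M4=0
seg 0: a=5, c=M0/2=0, d=(M1−M0)/(6·1)=539/86, b=Δ0−h0·(2M0+M1)/6=-1313/86
seg 1: a=-4, c=M1/2=1617/86, d=(M2−M1)/(6·1)=-1147/86, b=Δ1−h1·(2M1+M2)/6=152/43
seg 2: a=5, c=M2/2=-912/43, d=(M3−M2)/(6·1)=867/86, b=Δ2−h2·(2M2+M3)/6=97/86
seg 3: a=-5, c=M3/2=777/86, d=(M4−M3)/(6·2)=-259/172, b=Δ3−h3·(2M3+M4)/6=-475/43
t_q=9/2 → seg 3, τ=3/2; S=-5+-475/43·τ+777/86·τ²+-259/172·τ³=-8701/1376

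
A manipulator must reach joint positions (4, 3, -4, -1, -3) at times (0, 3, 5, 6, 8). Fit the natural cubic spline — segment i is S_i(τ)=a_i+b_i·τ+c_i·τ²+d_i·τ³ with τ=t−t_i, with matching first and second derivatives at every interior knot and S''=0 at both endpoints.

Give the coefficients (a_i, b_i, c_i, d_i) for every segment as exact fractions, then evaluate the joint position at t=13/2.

  seg 0: a=4 b=2891/1956 c=0 d=-1181/5868
  seg 1: a=3 b=-3869/978 c=-1181/652 d=3989/3912
  seg 2: a=-4 b=506/489 c=702/163 d=-1145/489
  seg 3: a=-1 b=1283/489 c=-443/163 d=443/978
S(13/2) = -811/2608

Δ: Δ0=-1/3, Δ1=-7/2, Δ2=3, Δ3=-1
row 1: diag=10, rhs=-19; c'=1/5, d'=-19/10
row 2: denom=6−2·1/5=28/5; d'=(39−2·-19/10)/(28/5)=107/14
row 3: denom=6−1·5/28=163/28; d'=(-24−1·107/14)/(163/28)=-886/163
back: M3=-886/163
back: M2=107/14−5/28·-886/163=1404/163
back: M1=-19/10−1/5·1404/163=-1181/326
M: M0=0, M1=-1181/326, M2=1404/163, M3=-886/163, M4=0
seg 0: a=4, c=M0/2=0, d=(M1−M0)/(6·3)=-1181/5868, b=Δ0−h0·(2M0+M1)/6=2891/1956
seg 1: a=3, c=M1/2=-1181/652, d=(M2−M1)/(6·2)=3989/3912, b=Δ1−h1·(2M1+M2)/6=-3869/978
seg 2: a=-4, c=M2/2=702/163, d=(M3−M2)/(6·1)=-1145/489, b=Δ2−h2·(2M2+M3)/6=506/489
seg 3: a=-1, c=M3/2=-443/163, d=(M4−M3)/(6·2)=443/978, b=Δ3−h3·(2M3+M4)/6=1283/489
t_q=13/2 → seg 3, τ=1/2; S=-1+1283/489·τ+-443/163·τ²+443/978·τ³=-811/2608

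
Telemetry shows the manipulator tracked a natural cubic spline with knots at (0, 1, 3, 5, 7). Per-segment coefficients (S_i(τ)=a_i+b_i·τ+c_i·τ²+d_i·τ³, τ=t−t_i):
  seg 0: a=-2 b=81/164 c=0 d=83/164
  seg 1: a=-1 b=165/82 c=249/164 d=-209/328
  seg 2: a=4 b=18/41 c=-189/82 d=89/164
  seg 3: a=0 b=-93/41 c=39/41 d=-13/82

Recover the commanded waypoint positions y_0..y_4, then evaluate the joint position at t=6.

y_0=-2 y_1=-1 y_2=4 y_3=0 y_4=-2
S(6) = -121/82

y_0 = S_0(0) = a_0 = -2
y_1 = S_1(0) = a_1 = -1
y_2 = S_2(0) = a_2 = 4
y_3 = S_3(0) = a_3 = 0
y_4 = S_3(2) = -2
t_q=6 is in segment 3 (τ=1); S_3(τ)=-121/82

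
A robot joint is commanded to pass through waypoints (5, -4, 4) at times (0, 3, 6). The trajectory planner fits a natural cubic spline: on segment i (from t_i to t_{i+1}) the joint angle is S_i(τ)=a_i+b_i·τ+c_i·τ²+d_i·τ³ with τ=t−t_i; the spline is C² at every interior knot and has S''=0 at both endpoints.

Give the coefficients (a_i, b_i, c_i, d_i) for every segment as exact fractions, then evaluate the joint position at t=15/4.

Δ: Δ0=-3, Δ1=8/3
row 1: diag=12, rhs=34; c'=1/4, d'=17/6
back: M1=17/6
M: M0=0, M1=17/6, M2=0
seg 0: a=5, c=M0/2=0, d=(M1−M0)/(6·3)=17/108, b=Δ0−h0·(2M0+M1)/6=-53/12
seg 1: a=-4, c=M1/2=17/12, d=(M2−M1)/(6·3)=-17/108, b=Δ1−h1·(2M1+M2)/6=-1/6
t_q=15/4 → seg 1, τ=3/4; S=-4+-1/6·τ+17/12·τ²+-17/108·τ³=-869/256

  seg 0: a=5 b=-53/12 c=0 d=17/108
  seg 1: a=-4 b=-1/6 c=17/12 d=-17/108
S(15/4) = -869/256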